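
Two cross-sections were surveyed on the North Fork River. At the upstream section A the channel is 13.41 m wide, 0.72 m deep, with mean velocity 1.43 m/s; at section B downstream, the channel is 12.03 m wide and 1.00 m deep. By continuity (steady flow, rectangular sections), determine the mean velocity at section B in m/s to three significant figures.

1.15 m/s

Q = A₁V₁ = (13.41×0.72) × 1.43 = 13.81 m³/s
A₂ = 12.03 × 1.00 = 12.03 m²
V₂ = Q/A₂ = 13.81/12.03 = 1.148 m/s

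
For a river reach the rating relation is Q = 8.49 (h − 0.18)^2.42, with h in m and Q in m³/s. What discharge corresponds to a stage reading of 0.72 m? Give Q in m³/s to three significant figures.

1.91 m³/s

Q = 8.49 × (0.72 − 0.18)^2.42 = 8.49 × 0.54^2.42 = 1.911 m³/s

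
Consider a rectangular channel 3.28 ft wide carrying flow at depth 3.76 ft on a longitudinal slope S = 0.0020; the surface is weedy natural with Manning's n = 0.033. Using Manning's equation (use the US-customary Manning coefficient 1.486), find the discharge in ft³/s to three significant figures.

A = b·y = 3.28 × 3.76 = 12.33 ft²
P = b + 2y = 3.28 + 2×3.76 = 10.80 ft
R = A/P = 12.33/10.80 = 1.142 ft
Q = (1.486/n)·A·R^(2/3)·S^(1/2) = (1.486/0.033) × 12.33 × 1.142^(2/3) × 0.0020^(1/2) = 27.13 ft³/s

27.1 ft³/s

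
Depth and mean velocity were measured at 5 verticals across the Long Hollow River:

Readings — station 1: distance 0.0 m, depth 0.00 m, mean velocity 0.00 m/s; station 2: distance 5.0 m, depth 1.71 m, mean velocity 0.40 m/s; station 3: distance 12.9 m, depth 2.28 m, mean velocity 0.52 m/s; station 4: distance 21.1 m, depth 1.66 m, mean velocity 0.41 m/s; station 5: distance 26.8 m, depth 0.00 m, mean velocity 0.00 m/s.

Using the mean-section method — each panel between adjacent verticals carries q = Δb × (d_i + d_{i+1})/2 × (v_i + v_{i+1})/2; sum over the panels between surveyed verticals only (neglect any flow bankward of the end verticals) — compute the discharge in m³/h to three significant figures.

59700 m³/h

Panel 1-2: Δb = 5 m, d̄ = (0.00+1.71)/2 = 0.855, v̄ = (0.00+0.40)/2 = 0.2 → q = 5×0.855×0.2 = 0.8550 m³/s
Panel 2-3: Δb = 7.9 m, d̄ = (1.71+2.28)/2 = 1.995, v̄ = (0.40+0.52)/2 = 0.46 → q = 7.9×1.995×0.46 = 7.250 m³/s
Panel 3-4: Δb = 8.2 m, d̄ = (2.28+1.66)/2 = 1.97, v̄ = (0.52+0.41)/2 = 0.465 → q = 8.2×1.97×0.465 = 7.512 m³/s
Panel 4-5: Δb = 5.7 m, d̄ = (1.66+0.00)/2 = 0.83, v̄ = (0.41+0.00)/2 = 0.205 → q = 5.7×0.83×0.205 = 0.9699 m³/s
Q = Σ q = 16.59 m³/s
= 16.59 × 3600 = 59710 m³/h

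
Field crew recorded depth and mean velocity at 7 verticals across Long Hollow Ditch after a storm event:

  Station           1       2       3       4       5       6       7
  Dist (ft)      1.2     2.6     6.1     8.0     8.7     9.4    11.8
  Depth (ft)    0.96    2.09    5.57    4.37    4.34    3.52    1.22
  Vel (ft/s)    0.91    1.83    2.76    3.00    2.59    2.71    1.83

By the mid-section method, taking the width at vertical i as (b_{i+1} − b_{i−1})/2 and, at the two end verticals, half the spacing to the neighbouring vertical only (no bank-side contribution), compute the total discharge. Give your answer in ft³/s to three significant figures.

w_1 = (2.6 − 1.2)/2 = 0.7 ft; q_1 = 0.91 × 0.96 × 0.7 = 0.6115 ft³/s
w_2 = (6.1 − 1.2)/2 = 2.45 ft; q_2 = 1.83 × 2.09 × 2.45 = 9.371 ft³/s
w_3 = (8.0 − 2.6)/2 = 2.7 ft; q_3 = 2.76 × 5.57 × 2.7 = 41.51 ft³/s
w_4 = (8.7 − 6.1)/2 = 1.3 ft; q_4 = 3.00 × 4.37 × 1.3 = 17.04 ft³/s
w_5 = (9.4 − 8.0)/2 = 0.7 ft; q_5 = 2.59 × 4.34 × 0.7 = 7.868 ft³/s
w_6 = (11.8 − 8.7)/2 = 1.55 ft; q_6 = 2.71 × 3.52 × 1.55 = 14.79 ft³/s
w_7 = (11.8 − 9.4)/2 = 1.2 ft; q_7 = 1.83 × 1.22 × 1.2 = 2.679 ft³/s
Q = Σ qᵢ = 93.87 ft³/s

93.9 ft³/s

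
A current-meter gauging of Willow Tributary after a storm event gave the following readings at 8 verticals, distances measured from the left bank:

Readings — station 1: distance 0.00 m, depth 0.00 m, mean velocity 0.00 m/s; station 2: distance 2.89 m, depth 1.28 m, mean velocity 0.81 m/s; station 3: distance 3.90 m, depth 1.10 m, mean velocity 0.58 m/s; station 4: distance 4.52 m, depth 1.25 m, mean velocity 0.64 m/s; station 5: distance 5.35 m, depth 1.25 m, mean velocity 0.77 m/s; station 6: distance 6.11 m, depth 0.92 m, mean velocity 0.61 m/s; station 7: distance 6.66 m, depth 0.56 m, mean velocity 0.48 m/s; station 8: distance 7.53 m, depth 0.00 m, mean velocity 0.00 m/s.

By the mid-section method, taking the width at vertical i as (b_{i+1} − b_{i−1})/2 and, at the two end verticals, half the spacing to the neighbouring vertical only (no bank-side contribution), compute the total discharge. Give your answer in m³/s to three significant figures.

4.45 m³/s

w_2 = (3.90 − 0.00)/2 = 1.95 m; q_2 = 0.81 × 1.28 × 1.95 = 2.022 m³/s
w_3 = (4.52 − 2.89)/2 = 0.815 m; q_3 = 0.58 × 1.10 × 0.815 = 0.5200 m³/s
w_4 = (5.35 − 3.90)/2 = 0.725 m; q_4 = 0.64 × 1.25 × 0.725 = 0.5800 m³/s
w_5 = (6.11 − 4.52)/2 = 0.795 m; q_5 = 0.77 × 1.25 × 0.795 = 0.7652 m³/s
w_6 = (6.66 − 5.35)/2 = 0.655 m; q_6 = 0.61 × 0.92 × 0.655 = 0.3676 m³/s
w_7 = (7.53 − 6.11)/2 = 0.71 m; q_7 = 0.48 × 0.56 × 0.71 = 0.1908 m³/s
Stations 1, 8 contribute zero (depth or velocity is 0).
Q = Σ qᵢ = 4.445 m³/s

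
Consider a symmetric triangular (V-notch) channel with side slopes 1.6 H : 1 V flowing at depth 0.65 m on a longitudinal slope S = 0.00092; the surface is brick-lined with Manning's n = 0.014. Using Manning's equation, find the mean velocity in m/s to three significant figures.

A = z·y² = 1.6×0.65² = 0.6760 m²
P = 2y√(1+z²) = 2×0.65×√(1+1.6²) = 2.453 m
R = A/P = 0.6760/2.453 = 0.2756 m
Q = (1/n)·A·R^(2/3)·S^(1/2) = (1/0.014) × 0.6760 × 0.2756^(2/3) × 0.00092^(1/2) = 0.6202 m³/s
V = Q/A = 0.6202/0.6760 = 0.9175 m/s

0.918 m/s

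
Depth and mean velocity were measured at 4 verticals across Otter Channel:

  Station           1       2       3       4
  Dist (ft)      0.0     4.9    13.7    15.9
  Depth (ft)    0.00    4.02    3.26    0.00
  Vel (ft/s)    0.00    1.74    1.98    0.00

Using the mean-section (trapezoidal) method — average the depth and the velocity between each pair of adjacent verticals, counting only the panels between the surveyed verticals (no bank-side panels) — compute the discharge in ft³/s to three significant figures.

71.7 ft³/s

Panel 1-2: Δb = 4.9 ft, d̄ = (0.00+4.02)/2 = 2.01, v̄ = (0.00+1.74)/2 = 0.87 → q = 4.9×2.01×0.87 = 8.569 ft³/s
Panel 2-3: Δb = 8.8 ft, d̄ = (4.02+3.26)/2 = 3.64, v̄ = (1.74+1.98)/2 = 1.86 → q = 8.8×3.64×1.86 = 59.58 ft³/s
Panel 3-4: Δb = 2.2 ft, d̄ = (3.26+0.00)/2 = 1.63, v̄ = (1.98+0.00)/2 = 0.99 → q = 2.2×1.63×0.99 = 3.550 ft³/s
Q = Σ q = 71.70 ft³/s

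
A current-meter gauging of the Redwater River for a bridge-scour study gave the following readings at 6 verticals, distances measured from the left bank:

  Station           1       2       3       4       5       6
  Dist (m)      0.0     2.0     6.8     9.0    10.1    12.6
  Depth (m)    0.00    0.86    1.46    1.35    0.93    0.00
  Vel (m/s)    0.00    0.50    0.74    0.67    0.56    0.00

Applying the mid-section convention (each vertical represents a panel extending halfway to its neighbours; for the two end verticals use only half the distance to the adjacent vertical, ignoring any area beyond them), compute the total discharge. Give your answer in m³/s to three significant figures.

w_2 = (6.8 − 0.0)/2 = 3.4 m; q_2 = 0.50 × 0.86 × 3.4 = 1.462 m³/s
w_3 = (9.0 − 2.0)/2 = 3.5 m; q_3 = 0.74 × 1.46 × 3.5 = 3.781 m³/s
w_4 = (10.1 − 6.8)/2 = 1.65 m; q_4 = 0.67 × 1.35 × 1.65 = 1.492 m³/s
w_5 = (12.6 − 9.0)/2 = 1.8 m; q_5 = 0.56 × 0.93 × 1.8 = 0.9374 m³/s
Stations 1, 6 contribute zero (depth or velocity is 0).
Q = Σ qᵢ = 7.673 m³/s

7.67 m³/s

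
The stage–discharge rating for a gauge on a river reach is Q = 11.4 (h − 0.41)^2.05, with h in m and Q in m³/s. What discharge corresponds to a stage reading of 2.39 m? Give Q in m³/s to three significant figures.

Q = 11.4 × (2.39 − 0.41)^2.05 = 11.4 × 1.98^2.05 = 46.25 m³/s

46.2 m³/s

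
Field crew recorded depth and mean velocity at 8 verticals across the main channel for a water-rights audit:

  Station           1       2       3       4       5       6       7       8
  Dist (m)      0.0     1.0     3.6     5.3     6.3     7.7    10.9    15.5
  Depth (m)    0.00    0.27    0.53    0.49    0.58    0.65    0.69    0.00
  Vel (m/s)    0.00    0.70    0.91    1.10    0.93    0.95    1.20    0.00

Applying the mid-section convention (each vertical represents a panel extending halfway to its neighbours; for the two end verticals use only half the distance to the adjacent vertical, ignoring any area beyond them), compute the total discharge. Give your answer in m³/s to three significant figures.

7.40 m³/s

w_2 = (3.6 − 0.0)/2 = 1.8 m; q_2 = 0.70 × 0.27 × 1.8 = 0.3402 m³/s
w_3 = (5.3 − 1.0)/2 = 2.15 m; q_3 = 0.91 × 0.53 × 2.15 = 1.037 m³/s
w_4 = (6.3 − 3.6)/2 = 1.35 m; q_4 = 1.10 × 0.49 × 1.35 = 0.7277 m³/s
w_5 = (7.7 − 5.3)/2 = 1.2 m; q_5 = 0.93 × 0.58 × 1.2 = 0.6473 m³/s
w_6 = (10.9 − 6.3)/2 = 2.3 m; q_6 = 0.95 × 0.65 × 2.3 = 1.420 m³/s
w_7 = (15.5 − 7.7)/2 = 3.9 m; q_7 = 1.20 × 0.69 × 3.9 = 3.229 m³/s
Stations 1, 8 contribute zero (depth or velocity is 0).
Q = Σ qᵢ = 7.402 m³/s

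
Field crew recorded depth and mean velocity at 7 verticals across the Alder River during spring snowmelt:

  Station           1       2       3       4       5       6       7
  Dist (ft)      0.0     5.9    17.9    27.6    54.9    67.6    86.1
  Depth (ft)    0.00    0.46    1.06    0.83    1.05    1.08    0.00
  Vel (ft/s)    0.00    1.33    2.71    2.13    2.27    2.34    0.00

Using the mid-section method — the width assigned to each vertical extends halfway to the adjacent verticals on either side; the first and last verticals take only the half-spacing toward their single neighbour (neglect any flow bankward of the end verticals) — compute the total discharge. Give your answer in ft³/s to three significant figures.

w_2 = (17.9 − 0.0)/2 = 8.95 ft; q_2 = 1.33 × 0.46 × 8.95 = 5.476 ft³/s
w_3 = (27.6 − 5.9)/2 = 10.85 ft; q_3 = 2.71 × 1.06 × 10.85 = 31.17 ft³/s
w_4 = (54.9 − 17.9)/2 = 18.5 ft; q_4 = 2.13 × 0.83 × 18.5 = 32.71 ft³/s
w_5 = (67.6 − 27.6)/2 = 20 ft; q_5 = 2.27 × 1.05 × 20 = 47.67 ft³/s
w_6 = (86.1 − 54.9)/2 = 15.6 ft; q_6 = 2.34 × 1.08 × 15.6 = 39.42 ft³/s
Stations 1, 7 contribute zero (depth or velocity is 0).
Q = Σ qᵢ = 156.4 ft³/s

156 ft³/s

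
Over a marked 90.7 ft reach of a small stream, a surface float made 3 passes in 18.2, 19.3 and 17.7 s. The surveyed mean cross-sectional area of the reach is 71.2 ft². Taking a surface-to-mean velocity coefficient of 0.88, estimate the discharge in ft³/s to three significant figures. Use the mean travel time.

t̄ = (18.2 + 19.3 + 17.7) / 3 = 18.4 s
v_surface = L / t̄ = 90.7 / 18.4 = 4.929 ft/s
v_mean = 0.88 × 4.929 = 4.338 ft/s
Q = A × v_mean = 71.2 × 4.338 = 308.9 ft³/s

309 ft³/s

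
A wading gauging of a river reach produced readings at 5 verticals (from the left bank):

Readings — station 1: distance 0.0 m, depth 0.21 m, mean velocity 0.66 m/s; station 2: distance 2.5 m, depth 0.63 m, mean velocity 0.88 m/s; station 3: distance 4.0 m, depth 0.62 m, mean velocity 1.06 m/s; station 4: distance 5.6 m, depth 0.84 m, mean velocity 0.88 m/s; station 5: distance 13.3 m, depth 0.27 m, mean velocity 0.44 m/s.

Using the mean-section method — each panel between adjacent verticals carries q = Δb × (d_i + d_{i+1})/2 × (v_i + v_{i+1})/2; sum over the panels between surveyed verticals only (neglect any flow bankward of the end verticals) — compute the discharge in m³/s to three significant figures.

Panel 1-2: Δb = 2.5 m, d̄ = (0.21+0.63)/2 = 0.42, v̄ = (0.66+0.88)/2 = 0.77 → q = 2.5×0.42×0.77 = 0.8085 m³/s
Panel 2-3: Δb = 1.5 m, d̄ = (0.63+0.62)/2 = 0.625, v̄ = (0.88+1.06)/2 = 0.97 → q = 1.5×0.625×0.97 = 0.9094 m³/s
Panel 3-4: Δb = 1.6 m, d̄ = (0.62+0.84)/2 = 0.73, v̄ = (1.06+0.88)/2 = 0.97 → q = 1.6×0.73×0.97 = 1.133 m³/s
Panel 4-5: Δb = 7.7 m, d̄ = (0.84+0.27)/2 = 0.555, v̄ = (0.88+0.44)/2 = 0.66 → q = 7.7×0.555×0.66 = 2.821 m³/s
Q = Σ q = 5.671 m³/s

5.67 m³/s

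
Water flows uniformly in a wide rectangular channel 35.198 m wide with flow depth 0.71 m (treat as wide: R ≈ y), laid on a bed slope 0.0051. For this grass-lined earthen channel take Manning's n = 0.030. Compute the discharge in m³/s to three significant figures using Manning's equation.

47.3 m³/s

A = b·y = 35.198 × 0.71 = 24.99 m²
Wide channel: R ≈ y = 0.71 m
Q = (1/n)·A·R^(2/3)·S^(1/2) = (1/0.030) × 24.99 × 0.7100^(2/3) × 0.0051^(1/2) = 47.35 m³/s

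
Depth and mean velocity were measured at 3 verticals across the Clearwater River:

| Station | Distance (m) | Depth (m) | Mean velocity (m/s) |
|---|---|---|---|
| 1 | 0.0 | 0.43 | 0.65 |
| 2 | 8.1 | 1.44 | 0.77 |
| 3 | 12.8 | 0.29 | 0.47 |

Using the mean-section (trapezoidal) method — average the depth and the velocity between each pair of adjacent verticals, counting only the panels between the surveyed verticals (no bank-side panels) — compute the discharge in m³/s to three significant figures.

Panel 1-2: Δb = 8.1 m, d̄ = (0.43+1.44)/2 = 0.935, v̄ = (0.65+0.77)/2 = 0.71 → q = 8.1×0.935×0.71 = 5.377 m³/s
Panel 2-3: Δb = 4.7 m, d̄ = (1.44+0.29)/2 = 0.865, v̄ = (0.77+0.47)/2 = 0.62 → q = 4.7×0.865×0.62 = 2.521 m³/s
Q = Σ q = 7.898 m³/s

7.90 m³/s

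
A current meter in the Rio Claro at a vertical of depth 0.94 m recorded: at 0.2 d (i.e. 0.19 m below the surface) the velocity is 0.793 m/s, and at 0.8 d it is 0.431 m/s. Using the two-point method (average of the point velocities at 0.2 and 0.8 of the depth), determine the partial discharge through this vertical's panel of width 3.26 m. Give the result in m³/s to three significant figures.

v̄ = (0.793 + 0.431) / 2 = 0.6120 m/s
q = v̄ × d × w = 0.6120 × 0.94 × 3.26 = 1.875 m³/s

1.88 m³/s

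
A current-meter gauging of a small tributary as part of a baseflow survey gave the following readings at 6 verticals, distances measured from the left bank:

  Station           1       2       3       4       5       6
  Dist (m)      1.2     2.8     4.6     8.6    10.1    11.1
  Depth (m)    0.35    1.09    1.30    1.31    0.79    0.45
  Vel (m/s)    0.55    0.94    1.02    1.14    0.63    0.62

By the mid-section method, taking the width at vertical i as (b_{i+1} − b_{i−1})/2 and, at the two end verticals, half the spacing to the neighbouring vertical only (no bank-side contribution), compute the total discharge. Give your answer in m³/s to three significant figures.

w_1 = (2.8 − 1.2)/2 = 0.8 m; q_1 = 0.55 × 0.35 × 0.8 = 0.1540 m³/s
w_2 = (4.6 − 1.2)/2 = 1.7 m; q_2 = 0.94 × 1.09 × 1.7 = 1.742 m³/s
w_3 = (8.6 − 2.8)/2 = 2.9 m; q_3 = 1.02 × 1.30 × 2.9 = 3.845 m³/s
w_4 = (10.1 − 4.6)/2 = 2.75 m; q_4 = 1.14 × 1.31 × 2.75 = 4.107 m³/s
w_5 = (11.1 − 8.6)/2 = 1.25 m; q_5 = 0.63 × 0.79 × 1.25 = 0.6221 m³/s
w_6 = (11.1 − 10.1)/2 = 0.5 m; q_6 = 0.62 × 0.45 × 0.5 = 0.1395 m³/s
Q = Σ qᵢ = 10.61 m³/s

10.6 m³/s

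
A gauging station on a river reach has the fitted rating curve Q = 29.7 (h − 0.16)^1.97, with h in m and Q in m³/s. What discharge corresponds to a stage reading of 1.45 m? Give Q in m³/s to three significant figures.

49.0 m³/s

Q = 29.7 × (1.45 − 0.16)^1.97 = 29.7 × 1.29^1.97 = 49.05 m³/s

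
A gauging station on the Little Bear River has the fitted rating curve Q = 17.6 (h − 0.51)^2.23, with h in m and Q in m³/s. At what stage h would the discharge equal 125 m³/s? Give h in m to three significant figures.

h − h₀ = (Q/C)^(1/b) = (125/17.6)^(1/2.23) = 2.409 m
h = 0.51 + 2.409 = 2.919 m

2.92 m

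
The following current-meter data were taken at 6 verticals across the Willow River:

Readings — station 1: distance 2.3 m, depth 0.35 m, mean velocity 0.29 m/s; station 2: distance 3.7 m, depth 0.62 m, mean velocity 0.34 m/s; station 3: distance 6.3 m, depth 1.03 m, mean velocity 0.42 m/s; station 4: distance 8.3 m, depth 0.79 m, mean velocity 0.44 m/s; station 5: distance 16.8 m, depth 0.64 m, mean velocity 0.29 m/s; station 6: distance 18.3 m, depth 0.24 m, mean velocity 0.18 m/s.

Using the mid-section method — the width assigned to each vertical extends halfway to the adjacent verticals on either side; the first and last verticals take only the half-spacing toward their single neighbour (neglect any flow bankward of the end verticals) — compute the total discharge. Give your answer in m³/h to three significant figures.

15400 m³/h

w_1 = (3.7 − 2.3)/2 = 0.7 m; q_1 = 0.29 × 0.35 × 0.7 = 0.07105 m³/s
w_2 = (6.3 − 2.3)/2 = 2 m; q_2 = 0.34 × 0.62 × 2 = 0.4216 m³/s
w_3 = (8.3 − 3.7)/2 = 2.3 m; q_3 = 0.42 × 1.03 × 2.3 = 0.9950 m³/s
w_4 = (16.8 − 6.3)/2 = 5.25 m; q_4 = 0.44 × 0.79 × 5.25 = 1.825 m³/s
w_5 = (18.3 − 8.3)/2 = 5 m; q_5 = 0.29 × 0.64 × 5 = 0.9280 m³/s
w_6 = (18.3 − 16.8)/2 = 0.75 m; q_6 = 0.18 × 0.24 × 0.75 = 0.03240 m³/s
Q = Σ qᵢ = 4.273 m³/s
= 4.273 × 3600 = 15380 m³/h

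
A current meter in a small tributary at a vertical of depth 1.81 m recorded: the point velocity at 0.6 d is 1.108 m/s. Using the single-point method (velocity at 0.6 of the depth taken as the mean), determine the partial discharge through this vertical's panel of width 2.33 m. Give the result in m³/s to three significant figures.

v̄ = v₀.₆ = 1.108 m/s
q = v̄ × d × w = 1.108 × 1.81 × 2.33 = 4.673 m³/s

4.67 m³/s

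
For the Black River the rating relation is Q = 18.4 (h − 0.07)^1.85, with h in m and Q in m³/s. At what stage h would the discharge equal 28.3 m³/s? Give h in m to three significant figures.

h − h₀ = (Q/C)^(1/b) = (28.3/18.4)^(1/1.85) = 1.262 m
h = 0.07 + 1.262 = 1.332 m

1.33 m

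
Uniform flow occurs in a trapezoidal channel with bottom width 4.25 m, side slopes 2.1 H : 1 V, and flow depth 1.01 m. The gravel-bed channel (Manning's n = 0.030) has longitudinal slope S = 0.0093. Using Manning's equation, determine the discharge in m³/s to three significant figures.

16.6 m³/s

A = (b + z·y)·y = (4.25 + 2.1×1.01)×1.01 = 6.435 m²
P = b + 2y√(1+z²) = 4.25 + 2×1.01×√(1+2.1²) = 8.948 m
R = A/P = 6.435/8.948 = 0.7191 m
Q = (1/n)·A·R^(2/3)·S^(1/2) = (1/0.030) × 6.435 × 0.7191^(2/3) × 0.0093^(1/2) = 16.60 m³/s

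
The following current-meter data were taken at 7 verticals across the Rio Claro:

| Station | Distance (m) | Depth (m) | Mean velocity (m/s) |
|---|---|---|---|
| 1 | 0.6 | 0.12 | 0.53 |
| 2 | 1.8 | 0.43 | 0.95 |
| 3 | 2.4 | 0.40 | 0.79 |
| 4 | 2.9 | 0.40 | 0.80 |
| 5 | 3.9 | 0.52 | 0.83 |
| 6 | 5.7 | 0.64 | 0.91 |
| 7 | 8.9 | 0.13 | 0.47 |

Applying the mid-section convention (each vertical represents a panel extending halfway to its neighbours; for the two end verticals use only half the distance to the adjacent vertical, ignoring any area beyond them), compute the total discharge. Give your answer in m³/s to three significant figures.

w_1 = (1.8 − 0.6)/2 = 0.6 m; q_1 = 0.53 × 0.12 × 0.6 = 0.03816 m³/s
w_2 = (2.4 − 0.6)/2 = 0.9 m; q_2 = 0.95 × 0.43 × 0.9 = 0.3677 m³/s
w_3 = (2.9 − 1.8)/2 = 0.55 m; q_3 = 0.79 × 0.40 × 0.55 = 0.1738 m³/s
w_4 = (3.9 − 2.4)/2 = 0.75 m; q_4 = 0.80 × 0.40 × 0.75 = 0.2400 m³/s
w_5 = (5.7 − 2.9)/2 = 1.4 m; q_5 = 0.83 × 0.52 × 1.4 = 0.6042 m³/s
w_6 = (8.9 − 3.9)/2 = 2.5 m; q_6 = 0.91 × 0.64 × 2.5 = 1.456 m³/s
w_7 = (8.9 − 5.7)/2 = 1.6 m; q_7 = 0.47 × 0.13 × 1.6 = 0.09776 m³/s
Q = Σ qᵢ = 2.978 m³/s

2.98 m³/s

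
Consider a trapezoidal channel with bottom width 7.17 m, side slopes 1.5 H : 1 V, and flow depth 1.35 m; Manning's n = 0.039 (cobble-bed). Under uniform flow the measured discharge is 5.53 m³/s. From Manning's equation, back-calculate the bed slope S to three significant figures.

A = (b + z·y)·y = (7.17 + 1.5×1.35)×1.35 = 12.41 m²
P = b + 2y√(1+z²) = 7.17 + 2×1.35×√(1+1.5²) = 12.04 m
R = A/P = 12.41/12.04 = 1.031 m
S = (Q·n / (1·A·R^(2/3)))² = (5.53×0.039 / (1×12.41×1.021))² = 0.0002897

0.000290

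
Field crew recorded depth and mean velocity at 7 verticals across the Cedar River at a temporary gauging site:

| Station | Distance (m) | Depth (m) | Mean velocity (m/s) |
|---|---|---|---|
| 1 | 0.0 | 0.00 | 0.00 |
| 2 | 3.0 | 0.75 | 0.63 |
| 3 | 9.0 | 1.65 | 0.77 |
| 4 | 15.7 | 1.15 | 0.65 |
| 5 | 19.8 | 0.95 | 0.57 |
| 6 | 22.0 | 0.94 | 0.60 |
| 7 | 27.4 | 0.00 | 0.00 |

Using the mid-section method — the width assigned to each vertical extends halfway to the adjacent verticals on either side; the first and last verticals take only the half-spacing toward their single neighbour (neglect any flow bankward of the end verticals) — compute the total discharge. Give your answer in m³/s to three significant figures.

18.1 m³/s

w_2 = (9.0 − 0.0)/2 = 4.5 m; q_2 = 0.63 × 0.75 × 4.5 = 2.126 m³/s
w_3 = (15.7 − 3.0)/2 = 6.35 m; q_3 = 0.77 × 1.65 × 6.35 = 8.068 m³/s
w_4 = (19.8 − 9.0)/2 = 5.4 m; q_4 = 0.65 × 1.15 × 5.4 = 4.037 m³/s
w_5 = (22.0 − 15.7)/2 = 3.15 m; q_5 = 0.57 × 0.95 × 3.15 = 1.706 m³/s
w_6 = (27.4 − 19.8)/2 = 3.8 m; q_6 = 0.60 × 0.94 × 3.8 = 2.143 m³/s
Stations 1, 7 contribute zero (depth or velocity is 0).
Q = Σ qᵢ = 18.08 m³/s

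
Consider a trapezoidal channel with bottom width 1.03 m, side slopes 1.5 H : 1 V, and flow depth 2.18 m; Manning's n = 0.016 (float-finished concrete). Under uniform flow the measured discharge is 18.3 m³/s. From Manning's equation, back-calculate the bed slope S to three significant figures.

A = (b + z·y)·y = (1.03 + 1.5×2.18)×2.18 = 9.374 m²
P = b + 2y√(1+z²) = 1.03 + 2×2.18×√(1+1.5²) = 8.890 m
R = A/P = 9.374/8.890 = 1.054 m
S = (Q·n / (1·A·R^(2/3)))² = (18.3×0.016 / (1×9.374×1.036))² = 0.0009091

0.000909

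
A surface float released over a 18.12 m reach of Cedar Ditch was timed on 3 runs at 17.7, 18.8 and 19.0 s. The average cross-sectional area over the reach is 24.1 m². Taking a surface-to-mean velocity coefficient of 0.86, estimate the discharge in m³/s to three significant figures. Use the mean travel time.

t̄ = (17.7 + 18.8 + 19.0) / 3 = 18.5 s
v_surface = L / t̄ = 18.12 / 18.5 = 0.9795 m/s
v_mean = 0.86 × 0.9795 = 0.8423 m/s
Q = A × v_mean = 24.1 × 0.8423 = 20.30 m³/s

20.3 m³/s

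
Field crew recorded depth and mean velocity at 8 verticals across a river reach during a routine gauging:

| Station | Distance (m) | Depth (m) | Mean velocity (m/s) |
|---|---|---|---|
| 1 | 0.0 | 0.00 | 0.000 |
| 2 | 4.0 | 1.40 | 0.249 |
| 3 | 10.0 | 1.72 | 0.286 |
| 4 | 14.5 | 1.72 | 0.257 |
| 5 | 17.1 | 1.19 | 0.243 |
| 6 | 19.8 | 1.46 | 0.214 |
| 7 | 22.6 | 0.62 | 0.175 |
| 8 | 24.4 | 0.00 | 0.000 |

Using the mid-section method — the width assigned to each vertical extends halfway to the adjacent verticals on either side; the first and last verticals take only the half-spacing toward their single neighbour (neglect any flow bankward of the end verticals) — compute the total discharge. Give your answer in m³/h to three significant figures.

w_2 = (10.0 − 0.0)/2 = 5 m; q_2 = 0.249 × 1.40 × 5 = 1.743 m³/s
w_3 = (14.5 − 4.0)/2 = 5.25 m; q_3 = 0.286 × 1.72 × 5.25 = 2.583 m³/s
w_4 = (17.1 − 10.0)/2 = 3.55 m; q_4 = 0.257 × 1.72 × 3.55 = 1.569 m³/s
w_5 = (19.8 − 14.5)/2 = 2.65 m; q_5 = 0.243 × 1.19 × 2.65 = 0.7663 m³/s
w_6 = (22.6 − 17.1)/2 = 2.75 m; q_6 = 0.214 × 1.46 × 2.75 = 0.8592 m³/s
w_7 = (24.4 − 19.8)/2 = 2.3 m; q_7 = 0.175 × 0.62 × 2.3 = 0.2496 m³/s
Stations 1, 8 contribute zero (depth or velocity is 0).
Q = Σ qᵢ = 7.770 m³/s
= 7.770 × 3600 = 27970 m³/h

28000 m³/h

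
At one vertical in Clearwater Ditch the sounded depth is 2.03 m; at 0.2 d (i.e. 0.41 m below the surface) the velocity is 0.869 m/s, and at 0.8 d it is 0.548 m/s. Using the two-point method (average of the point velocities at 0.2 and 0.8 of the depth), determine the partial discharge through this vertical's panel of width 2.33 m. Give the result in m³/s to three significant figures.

v̄ = (0.869 + 0.548) / 2 = 0.7085 m/s
q = v̄ × d × w = 0.7085 × 2.03 × 2.33 = 3.351 m³/s

3.35 m³/s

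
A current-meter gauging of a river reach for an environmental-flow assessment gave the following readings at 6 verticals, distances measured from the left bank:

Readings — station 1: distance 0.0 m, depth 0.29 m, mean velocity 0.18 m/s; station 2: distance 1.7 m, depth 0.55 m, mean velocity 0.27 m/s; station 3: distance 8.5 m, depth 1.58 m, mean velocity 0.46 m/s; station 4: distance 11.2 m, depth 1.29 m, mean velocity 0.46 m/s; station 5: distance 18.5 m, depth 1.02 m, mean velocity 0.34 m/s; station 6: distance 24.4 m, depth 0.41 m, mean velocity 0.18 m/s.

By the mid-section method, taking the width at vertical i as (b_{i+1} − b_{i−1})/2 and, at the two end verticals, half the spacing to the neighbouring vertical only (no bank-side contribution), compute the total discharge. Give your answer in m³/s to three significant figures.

9.60 m³/s

w_1 = (1.7 − 0.0)/2 = 0.85 m; q_1 = 0.18 × 0.29 × 0.85 = 0.04437 m³/s
w_2 = (8.5 − 0.0)/2 = 4.25 m; q_2 = 0.27 × 0.55 × 4.25 = 0.6311 m³/s
w_3 = (11.2 − 1.7)/2 = 4.75 m; q_3 = 0.46 × 1.58 × 4.75 = 3.452 m³/s
w_4 = (18.5 − 8.5)/2 = 5 m; q_4 = 0.46 × 1.29 × 5 = 2.967 m³/s
w_5 = (24.4 − 11.2)/2 = 6.6 m; q_5 = 0.34 × 1.02 × 6.6 = 2.289 m³/s
w_6 = (24.4 − 18.5)/2 = 2.95 m; q_6 = 0.18 × 0.41 × 2.95 = 0.2177 m³/s
Q = Σ qᵢ = 9.601 m³/s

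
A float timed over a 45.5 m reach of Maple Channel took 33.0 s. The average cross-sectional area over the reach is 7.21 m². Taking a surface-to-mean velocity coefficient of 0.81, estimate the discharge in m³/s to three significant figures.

8.05 m³/s

v_surface = L / t̄ = 45.5 / 33 = 1.379 m/s
v_mean = 0.81 × 1.379 = 1.117 m/s
Q = A × v_mean = 7.21 × 1.117 = 8.052 m³/s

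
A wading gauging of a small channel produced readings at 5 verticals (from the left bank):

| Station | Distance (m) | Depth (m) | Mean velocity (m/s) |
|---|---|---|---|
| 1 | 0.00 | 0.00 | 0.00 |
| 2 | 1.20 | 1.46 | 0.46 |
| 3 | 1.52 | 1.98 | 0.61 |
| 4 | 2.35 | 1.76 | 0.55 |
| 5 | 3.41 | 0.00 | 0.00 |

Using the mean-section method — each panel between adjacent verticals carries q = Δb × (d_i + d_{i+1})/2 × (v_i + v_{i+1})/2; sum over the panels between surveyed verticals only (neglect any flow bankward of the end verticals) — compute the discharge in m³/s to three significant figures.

Panel 1-2: Δb = 1.2 m, d̄ = (0.00+1.46)/2 = 0.73, v̄ = (0.00+0.46)/2 = 0.23 → q = 1.2×0.73×0.23 = 0.2015 m³/s
Panel 2-3: Δb = 0.32 m, d̄ = (1.46+1.98)/2 = 1.72, v̄ = (0.46+0.61)/2 = 0.535 → q = 0.32×1.72×0.535 = 0.2945 m³/s
Panel 3-4: Δb = 0.83 m, d̄ = (1.98+1.76)/2 = 1.87, v̄ = (0.61+0.55)/2 = 0.58 → q = 0.83×1.87×0.58 = 0.9002 m³/s
Panel 4-5: Δb = 1.06 m, d̄ = (1.76+0.00)/2 = 0.88, v̄ = (0.55+0.00)/2 = 0.275 → q = 1.06×0.88×0.275 = 0.2565 m³/s
Q = Σ q = 1.653 m³/s

1.65 m³/s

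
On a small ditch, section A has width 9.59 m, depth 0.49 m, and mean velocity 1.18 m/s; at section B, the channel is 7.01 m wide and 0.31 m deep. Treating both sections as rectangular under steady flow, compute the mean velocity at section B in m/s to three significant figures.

2.55 m/s

Q = A₁V₁ = (9.59×0.49) × 1.18 = 5.545 m³/s
A₂ = 7.01 × 0.31 = 2.173 m²
V₂ = Q/A₂ = 5.545/2.173 = 2.552 m/s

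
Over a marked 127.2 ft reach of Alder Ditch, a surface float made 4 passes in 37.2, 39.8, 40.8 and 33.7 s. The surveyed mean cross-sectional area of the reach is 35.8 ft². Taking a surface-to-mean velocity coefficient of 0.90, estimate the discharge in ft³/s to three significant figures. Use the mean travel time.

t̄ = (37.2 + 39.8 + 40.8 + 33.7) / 4 = 37.875 s
v_surface = L / t̄ = 127.2 / 37.875 = 3.358 ft/s
v_mean = 0.90 × 3.358 = 3.023 ft/s
Q = A × v_mean = 35.8 × 3.023 = 108.2 ft³/s

108 ft³/s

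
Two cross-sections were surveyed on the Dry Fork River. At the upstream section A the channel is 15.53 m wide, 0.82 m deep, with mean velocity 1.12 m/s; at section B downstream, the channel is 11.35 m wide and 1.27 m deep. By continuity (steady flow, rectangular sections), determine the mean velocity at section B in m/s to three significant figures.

0.989 m/s

Q = A₁V₁ = (15.53×0.82) × 1.12 = 14.26 m³/s
A₂ = 11.35 × 1.27 = 14.41 m²
V₂ = Q/A₂ = 14.26/14.41 = 0.9895 m/s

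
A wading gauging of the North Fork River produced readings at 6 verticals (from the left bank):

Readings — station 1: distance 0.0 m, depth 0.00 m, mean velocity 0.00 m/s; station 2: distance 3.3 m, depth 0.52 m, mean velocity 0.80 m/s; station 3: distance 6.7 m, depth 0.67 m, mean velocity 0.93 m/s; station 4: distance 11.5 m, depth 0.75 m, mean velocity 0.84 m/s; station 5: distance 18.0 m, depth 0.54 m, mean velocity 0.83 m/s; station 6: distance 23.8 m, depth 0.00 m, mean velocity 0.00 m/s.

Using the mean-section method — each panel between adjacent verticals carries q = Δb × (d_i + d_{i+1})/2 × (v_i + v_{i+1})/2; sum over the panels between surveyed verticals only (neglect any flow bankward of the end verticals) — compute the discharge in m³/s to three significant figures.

Panel 1-2: Δb = 3.3 m, d̄ = (0.00+0.52)/2 = 0.26, v̄ = (0.00+0.80)/2 = 0.4 → q = 3.3×0.26×0.4 = 0.3432 m³/s
Panel 2-3: Δb = 3.4 m, d̄ = (0.52+0.67)/2 = 0.595, v̄ = (0.80+0.93)/2 = 0.865 → q = 3.4×0.595×0.865 = 1.750 m³/s
Panel 3-4: Δb = 4.8 m, d̄ = (0.67+0.75)/2 = 0.71, v̄ = (0.93+0.84)/2 = 0.885 → q = 4.8×0.71×0.885 = 3.016 m³/s
Panel 4-5: Δb = 6.5 m, d̄ = (0.75+0.54)/2 = 0.645, v̄ = (0.84+0.83)/2 = 0.835 → q = 6.5×0.645×0.835 = 3.501 m³/s
Panel 5-6: Δb = 5.8 m, d̄ = (0.54+0.00)/2 = 0.27, v̄ = (0.83+0.00)/2 = 0.415 → q = 5.8×0.27×0.415 = 0.6499 m³/s
Q = Σ q = 9.260 m³/s

9.26 m³/s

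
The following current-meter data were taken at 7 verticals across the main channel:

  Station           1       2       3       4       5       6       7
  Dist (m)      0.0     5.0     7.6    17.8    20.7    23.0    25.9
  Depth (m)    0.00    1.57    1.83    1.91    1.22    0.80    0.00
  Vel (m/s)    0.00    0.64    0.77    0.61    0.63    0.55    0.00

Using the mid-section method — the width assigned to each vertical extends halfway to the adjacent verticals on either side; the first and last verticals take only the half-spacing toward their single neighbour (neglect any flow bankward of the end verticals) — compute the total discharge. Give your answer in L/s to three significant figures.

w_2 = (7.6 − 0.0)/2 = 3.8 m; q_2 = 0.64 × 1.57 × 3.8 = 3.818 m³/s
w_3 = (17.8 − 5.0)/2 = 6.4 m; q_3 = 0.77 × 1.83 × 6.4 = 9.018 m³/s
w_4 = (20.7 − 7.6)/2 = 6.55 m; q_4 = 0.61 × 1.91 × 6.55 = 7.631 m³/s
w_5 = (23.0 − 17.8)/2 = 2.6 m; q_5 = 0.63 × 1.22 × 2.6 = 1.998 m³/s
w_6 = (25.9 − 20.7)/2 = 2.6 m; q_6 = 0.55 × 0.80 × 2.6 = 1.144 m³/s
Stations 1, 7 contribute zero (depth or velocity is 0).
Q = Σ qᵢ = 23.61 m³/s
= 23.61 × 1000 = 23610 L/s

23600 L/s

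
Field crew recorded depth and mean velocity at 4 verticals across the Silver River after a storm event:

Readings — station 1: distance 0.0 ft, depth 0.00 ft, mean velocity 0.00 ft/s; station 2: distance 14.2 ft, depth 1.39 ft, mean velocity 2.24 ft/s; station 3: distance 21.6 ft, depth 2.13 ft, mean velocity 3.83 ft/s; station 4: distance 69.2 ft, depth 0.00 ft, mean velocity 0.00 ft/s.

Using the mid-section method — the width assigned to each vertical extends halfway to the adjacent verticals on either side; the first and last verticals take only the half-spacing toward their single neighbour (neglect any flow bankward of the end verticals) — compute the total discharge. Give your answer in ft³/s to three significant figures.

258 ft³/s

w_2 = (21.6 − 0.0)/2 = 10.8 ft; q_2 = 2.24 × 1.39 × 10.8 = 33.63 ft³/s
w_3 = (69.2 − 14.2)/2 = 27.5 ft; q_3 = 3.83 × 2.13 × 27.5 = 224.3 ft³/s
Stations 1, 4 contribute zero (depth or velocity is 0).
Q = Σ qᵢ = 258.0 ft³/s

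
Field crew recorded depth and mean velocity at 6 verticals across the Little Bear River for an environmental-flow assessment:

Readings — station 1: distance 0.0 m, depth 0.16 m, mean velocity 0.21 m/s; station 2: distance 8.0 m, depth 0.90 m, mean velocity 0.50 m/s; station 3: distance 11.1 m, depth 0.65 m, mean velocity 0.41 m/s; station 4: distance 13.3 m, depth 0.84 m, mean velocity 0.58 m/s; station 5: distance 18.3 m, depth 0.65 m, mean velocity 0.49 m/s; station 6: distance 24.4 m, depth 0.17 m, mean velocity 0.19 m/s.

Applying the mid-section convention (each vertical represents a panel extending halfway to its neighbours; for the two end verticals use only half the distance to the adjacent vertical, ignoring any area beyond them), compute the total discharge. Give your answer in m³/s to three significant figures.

w_1 = (8.0 − 0.0)/2 = 4 m; q_1 = 0.21 × 0.16 × 4 = 0.1344 m³/s
w_2 = (11.1 − 0.0)/2 = 5.55 m; q_2 = 0.50 × 0.90 × 5.55 = 2.498 m³/s
w_3 = (13.3 − 8.0)/2 = 2.65 m; q_3 = 0.41 × 0.65 × 2.65 = 0.7062 m³/s
w_4 = (18.3 − 11.1)/2 = 3.6 m; q_4 = 0.58 × 0.84 × 3.6 = 1.754 m³/s
w_5 = (24.4 − 13.3)/2 = 5.55 m; q_5 = 0.49 × 0.65 × 5.55 = 1.768 m³/s
w_6 = (24.4 − 18.3)/2 = 3.05 m; q_6 = 0.19 × 0.17 × 3.05 = 0.09852 m³/s
Q = Σ qᵢ = 6.958 m³/s

6.96 m³/s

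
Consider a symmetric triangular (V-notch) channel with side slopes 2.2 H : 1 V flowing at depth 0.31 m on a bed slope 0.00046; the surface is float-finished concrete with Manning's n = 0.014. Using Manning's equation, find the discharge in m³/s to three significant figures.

0.0878 m³/s

A = z·y² = 2.2×0.31² = 0.2114 m²
P = 2y√(1+z²) = 2×0.31×√(1+2.2²) = 1.498 m
R = A/P = 0.2114/1.498 = 0.1411 m
Q = (1/n)·A·R^(2/3)·S^(1/2) = (1/0.014) × 0.2114 × 0.1411^(2/3) × 0.00046^(1/2) = 0.08779 m³/s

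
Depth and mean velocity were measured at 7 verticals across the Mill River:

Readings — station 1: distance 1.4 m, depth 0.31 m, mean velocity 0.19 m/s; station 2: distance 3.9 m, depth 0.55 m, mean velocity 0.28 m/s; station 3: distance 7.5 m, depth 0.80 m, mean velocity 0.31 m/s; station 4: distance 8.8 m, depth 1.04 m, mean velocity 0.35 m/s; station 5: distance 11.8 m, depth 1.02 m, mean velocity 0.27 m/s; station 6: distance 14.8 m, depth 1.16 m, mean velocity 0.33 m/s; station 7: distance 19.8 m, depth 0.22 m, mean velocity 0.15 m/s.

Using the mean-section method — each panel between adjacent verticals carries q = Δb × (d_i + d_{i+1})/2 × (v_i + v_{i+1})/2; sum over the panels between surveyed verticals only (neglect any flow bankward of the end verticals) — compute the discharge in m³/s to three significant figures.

Panel 1-2: Δb = 2.5 m, d̄ = (0.31+0.55)/2 = 0.43, v̄ = (0.19+0.28)/2 = 0.235 → q = 2.5×0.43×0.235 = 0.2526 m³/s
Panel 2-3: Δb = 3.6 m, d̄ = (0.55+0.80)/2 = 0.675, v̄ = (0.28+0.31)/2 = 0.295 → q = 3.6×0.675×0.295 = 0.7169 m³/s
Panel 3-4: Δb = 1.3 m, d̄ = (0.80+1.04)/2 = 0.92, v̄ = (0.31+0.35)/2 = 0.33 → q = 1.3×0.92×0.33 = 0.3947 m³/s
Panel 4-5: Δb = 3 m, d̄ = (1.04+1.02)/2 = 1.03, v̄ = (0.35+0.27)/2 = 0.31 → q = 3×1.03×0.31 = 0.9579 m³/s
Panel 5-6: Δb = 3 m, d̄ = (1.02+1.16)/2 = 1.09, v̄ = (0.27+0.33)/2 = 0.3 → q = 3×1.09×0.3 = 0.9810 m³/s
Panel 6-7: Δb = 5 m, d̄ = (1.16+0.22)/2 = 0.69, v̄ = (0.33+0.15)/2 = 0.24 → q = 5×0.69×0.24 = 0.8280 m³/s
Q = Σ q = 4.131 m³/s

4.13 m³/s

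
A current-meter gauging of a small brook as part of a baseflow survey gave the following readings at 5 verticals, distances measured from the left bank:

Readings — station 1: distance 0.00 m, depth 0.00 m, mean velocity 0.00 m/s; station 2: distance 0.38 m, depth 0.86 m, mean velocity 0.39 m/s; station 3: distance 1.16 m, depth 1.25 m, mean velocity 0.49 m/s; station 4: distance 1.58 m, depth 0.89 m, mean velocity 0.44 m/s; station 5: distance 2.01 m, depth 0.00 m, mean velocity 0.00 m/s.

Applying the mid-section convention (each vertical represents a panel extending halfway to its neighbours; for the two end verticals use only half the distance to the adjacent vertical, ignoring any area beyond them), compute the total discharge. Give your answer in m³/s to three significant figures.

w_2 = (1.16 − 0.00)/2 = 0.58 m; q_2 = 0.39 × 0.86 × 0.58 = 0.1945 m³/s
w_3 = (1.58 − 0.38)/2 = 0.6 m; q_3 = 0.49 × 1.25 × 0.6 = 0.3675 m³/s
w_4 = (2.01 − 1.16)/2 = 0.425 m; q_4 = 0.44 × 0.89 × 0.425 = 0.1664 m³/s
Stations 1, 5 contribute zero (depth or velocity is 0).
Q = Σ qᵢ = 0.7285 m³/s

0.728 m³/s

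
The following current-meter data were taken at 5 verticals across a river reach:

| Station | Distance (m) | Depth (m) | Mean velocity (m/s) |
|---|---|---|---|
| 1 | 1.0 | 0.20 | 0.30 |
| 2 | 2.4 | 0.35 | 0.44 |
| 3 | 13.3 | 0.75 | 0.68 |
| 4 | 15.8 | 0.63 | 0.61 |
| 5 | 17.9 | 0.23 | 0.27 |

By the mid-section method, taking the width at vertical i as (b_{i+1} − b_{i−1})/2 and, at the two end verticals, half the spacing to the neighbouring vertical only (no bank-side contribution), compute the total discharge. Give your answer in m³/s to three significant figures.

5.36 m³/s

w_1 = (2.4 − 1.0)/2 = 0.7 m; q_1 = 0.30 × 0.20 × 0.7 = 0.04200 m³/s
w_2 = (13.3 − 1.0)/2 = 6.15 m; q_2 = 0.44 × 0.35 × 6.15 = 0.9471 m³/s
w_3 = (15.8 − 2.4)/2 = 6.7 m; q_3 = 0.68 × 0.75 × 6.7 = 3.417 m³/s
w_4 = (17.9 − 13.3)/2 = 2.3 m; q_4 = 0.61 × 0.63 × 2.3 = 0.8839 m³/s
w_5 = (17.9 − 15.8)/2 = 1.05 m; q_5 = 0.27 × 0.23 × 1.05 = 0.06521 m³/s
Q = Σ qᵢ = 5.355 m³/s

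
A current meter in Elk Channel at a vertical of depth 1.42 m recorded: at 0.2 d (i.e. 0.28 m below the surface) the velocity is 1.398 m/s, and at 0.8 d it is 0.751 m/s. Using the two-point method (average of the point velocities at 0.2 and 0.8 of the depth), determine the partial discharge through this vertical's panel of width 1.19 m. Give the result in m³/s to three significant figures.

1.82 m³/s

v̄ = (1.398 + 0.751) / 2 = 1.075 m/s
q = v̄ × d × w = 1.075 × 1.42 × 1.19 = 1.816 m³/s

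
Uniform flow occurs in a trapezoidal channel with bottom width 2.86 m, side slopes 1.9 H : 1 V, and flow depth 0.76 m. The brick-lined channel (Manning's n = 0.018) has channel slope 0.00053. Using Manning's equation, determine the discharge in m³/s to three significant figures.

A = (b + z·y)·y = (2.86 + 1.9×0.76)×0.76 = 3.271 m²
P = b + 2y√(1+z²) = 2.86 + 2×0.76×√(1+1.9²) = 6.124 m
R = A/P = 3.271/6.124 = 0.5342 m
Q = (1/n)·A·R^(2/3)·S^(1/2) = (1/0.018) × 3.271 × 0.5342^(2/3) × 0.00053^(1/2) = 2.754 m³/s

2.75 m³/s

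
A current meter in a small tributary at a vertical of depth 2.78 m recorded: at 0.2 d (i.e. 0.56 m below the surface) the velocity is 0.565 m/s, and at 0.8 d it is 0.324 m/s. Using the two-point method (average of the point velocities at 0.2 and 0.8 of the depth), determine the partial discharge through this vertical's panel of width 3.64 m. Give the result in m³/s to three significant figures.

4.50 m³/s

v̄ = (0.565 + 0.324) / 2 = 0.4445 m/s
q = v̄ × d × w = 0.4445 × 2.78 × 3.64 = 4.498 m³/s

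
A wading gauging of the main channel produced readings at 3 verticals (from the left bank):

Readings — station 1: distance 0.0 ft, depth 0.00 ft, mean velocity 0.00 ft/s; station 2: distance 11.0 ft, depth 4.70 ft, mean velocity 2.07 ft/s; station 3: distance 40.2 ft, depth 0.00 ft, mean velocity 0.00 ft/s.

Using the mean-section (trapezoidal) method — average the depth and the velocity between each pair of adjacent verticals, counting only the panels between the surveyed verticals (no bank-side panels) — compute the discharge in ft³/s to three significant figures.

97.8 ft³/s

Panel 1-2: Δb = 11 ft, d̄ = (0.00+4.70)/2 = 2.35, v̄ = (0.00+2.07)/2 = 1.035 → q = 11×2.35×1.035 = 26.75 ft³/s
Panel 2-3: Δb = 29.2 ft, d̄ = (4.70+0.00)/2 = 2.35, v̄ = (2.07+0.00)/2 = 1.035 → q = 29.2×2.35×1.035 = 71.02 ft³/s
Q = Σ q = 97.78 ft³/s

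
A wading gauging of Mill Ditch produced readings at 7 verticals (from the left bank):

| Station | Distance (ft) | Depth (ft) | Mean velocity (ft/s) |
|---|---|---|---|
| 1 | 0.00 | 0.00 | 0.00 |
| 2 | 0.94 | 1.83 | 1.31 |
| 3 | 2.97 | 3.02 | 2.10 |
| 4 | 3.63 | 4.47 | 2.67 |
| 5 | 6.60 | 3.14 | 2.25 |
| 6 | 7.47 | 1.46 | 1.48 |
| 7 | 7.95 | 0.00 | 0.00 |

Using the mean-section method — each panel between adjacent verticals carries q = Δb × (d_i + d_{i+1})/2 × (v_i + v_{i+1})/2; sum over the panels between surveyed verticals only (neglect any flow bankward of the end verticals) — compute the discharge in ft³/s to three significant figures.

Panel 1-2: Δb = 0.94 ft, d̄ = (0.00+1.83)/2 = 0.915, v̄ = (0.00+1.31)/2 = 0.655 → q = 0.94×0.915×0.655 = 0.5634 ft³/s
Panel 2-3: Δb = 2.03 ft, d̄ = (1.83+3.02)/2 = 2.425, v̄ = (1.31+2.10)/2 = 1.705 → q = 2.03×2.425×1.705 = 8.393 ft³/s
Panel 3-4: Δb = 0.66 ft, d̄ = (3.02+4.47)/2 = 3.745, v̄ = (2.10+2.67)/2 = 2.385 → q = 0.66×3.745×2.385 = 5.895 ft³/s
Panel 4-5: Δb = 2.97 ft, d̄ = (4.47+3.14)/2 = 3.805, v̄ = (2.67+2.25)/2 = 2.46 → q = 2.97×3.805×2.46 = 27.80 ft³/s
Panel 5-6: Δb = 0.87 ft, d̄ = (3.14+1.46)/2 = 2.3, v̄ = (2.25+1.48)/2 = 1.865 → q = 0.87×2.3×1.865 = 3.732 ft³/s
Panel 6-7: Δb = 0.48 ft, d̄ = (1.46+0.00)/2 = 0.73, v̄ = (1.48+0.00)/2 = 0.74 → q = 0.48×0.73×0.74 = 0.2593 ft³/s
Q = Σ q = 46.64 ft³/s

46.6 ft³/s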